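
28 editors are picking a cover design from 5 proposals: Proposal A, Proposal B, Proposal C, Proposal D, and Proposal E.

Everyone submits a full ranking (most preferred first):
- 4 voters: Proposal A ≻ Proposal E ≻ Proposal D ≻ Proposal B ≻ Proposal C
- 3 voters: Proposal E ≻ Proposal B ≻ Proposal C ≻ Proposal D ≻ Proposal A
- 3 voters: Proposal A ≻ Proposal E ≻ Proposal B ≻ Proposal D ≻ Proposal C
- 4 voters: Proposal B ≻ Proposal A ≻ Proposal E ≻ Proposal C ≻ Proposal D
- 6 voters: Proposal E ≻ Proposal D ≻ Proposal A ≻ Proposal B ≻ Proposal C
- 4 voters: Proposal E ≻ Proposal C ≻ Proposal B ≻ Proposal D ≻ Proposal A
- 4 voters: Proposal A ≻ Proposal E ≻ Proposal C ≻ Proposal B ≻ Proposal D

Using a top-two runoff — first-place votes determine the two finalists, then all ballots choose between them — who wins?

Round 1 first-place votes: Proposal A 11, Proposal B 4, Proposal C 0, Proposal D 0, Proposal E 13. Proposal E and Proposal A advance.
Runoff: Proposal E is ranked above Proposal A on 13 ballots, Proposal A above Proposal E on 15.

Proposal A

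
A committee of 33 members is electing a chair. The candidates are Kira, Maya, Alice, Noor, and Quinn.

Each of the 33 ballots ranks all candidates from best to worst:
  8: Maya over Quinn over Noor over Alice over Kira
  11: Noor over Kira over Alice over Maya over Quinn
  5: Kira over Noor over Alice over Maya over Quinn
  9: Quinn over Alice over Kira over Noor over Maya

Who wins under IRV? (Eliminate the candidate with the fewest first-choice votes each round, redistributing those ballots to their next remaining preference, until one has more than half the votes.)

Round 1: Kira 5, Maya 8, Alice 0, Noor 11, Quinn 9. Alice eliminated.
Round 2: Kira 5, Maya 8, Noor 11, Quinn 9. Kira eliminated.
Round 3: Maya 8, Noor 16, Quinn 9. Maya eliminated.
Round 4: Noor 16, Quinn 17. Quinn has a majority (≥17).

Quinn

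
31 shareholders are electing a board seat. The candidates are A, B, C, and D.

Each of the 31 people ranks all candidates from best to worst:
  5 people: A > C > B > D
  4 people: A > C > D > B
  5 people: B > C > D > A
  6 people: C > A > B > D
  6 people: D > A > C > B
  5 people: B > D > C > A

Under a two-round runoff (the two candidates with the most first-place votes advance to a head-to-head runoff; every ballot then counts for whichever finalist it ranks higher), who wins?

Round 1 first-place votes: A 9, B 10, C 6, D 6. B and A advance.
Runoff: B is ranked above A on 10 ballots, A above B on 21.

A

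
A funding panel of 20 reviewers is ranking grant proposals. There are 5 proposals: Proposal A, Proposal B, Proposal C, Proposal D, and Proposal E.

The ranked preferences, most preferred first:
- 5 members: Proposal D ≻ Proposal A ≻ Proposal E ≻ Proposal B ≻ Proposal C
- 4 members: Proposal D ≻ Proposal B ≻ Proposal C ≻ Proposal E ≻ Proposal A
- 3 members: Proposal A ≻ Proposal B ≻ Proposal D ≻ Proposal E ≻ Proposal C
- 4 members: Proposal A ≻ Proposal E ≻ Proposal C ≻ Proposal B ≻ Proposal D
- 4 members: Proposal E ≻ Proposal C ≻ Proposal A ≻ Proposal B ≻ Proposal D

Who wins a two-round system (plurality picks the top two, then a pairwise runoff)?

Round 1 first-place votes: Proposal A 7, Proposal B 0, Proposal C 0, Proposal D 9, Proposal E 4. Proposal D and Proposal A advance.
Runoff: Proposal D is ranked above Proposal A on 9 ballots, Proposal A above Proposal D on 11.

Proposal A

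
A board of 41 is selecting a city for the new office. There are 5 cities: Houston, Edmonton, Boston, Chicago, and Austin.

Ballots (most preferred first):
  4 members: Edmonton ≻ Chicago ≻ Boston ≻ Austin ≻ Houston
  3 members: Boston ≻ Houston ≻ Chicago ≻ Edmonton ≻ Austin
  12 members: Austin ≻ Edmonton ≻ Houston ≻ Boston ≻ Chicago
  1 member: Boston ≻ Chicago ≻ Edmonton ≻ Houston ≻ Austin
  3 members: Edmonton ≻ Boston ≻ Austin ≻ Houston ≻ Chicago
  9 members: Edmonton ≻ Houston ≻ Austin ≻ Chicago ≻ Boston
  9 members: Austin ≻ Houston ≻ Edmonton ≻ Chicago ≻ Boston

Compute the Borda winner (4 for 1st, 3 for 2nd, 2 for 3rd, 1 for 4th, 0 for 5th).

Edmonton

Houston: 4×0 + 3×3 + 12×2 + 1×1 + 3×1 + 9×3 + 9×3 = 91
Edmonton: 4×4 + 3×1 + 12×3 + 1×2 + 3×4 + 9×4 + 9×2 = 123
Boston: 4×2 + 3×4 + 12×1 + 1×4 + 3×3 + 9×0 + 9×0 = 45
Chicago: 4×3 + 3×2 + 12×0 + 1×3 + 3×0 + 9×1 + 9×1 = 39
Austin: 4×1 + 3×0 + 12×4 + 1×0 + 3×2 + 9×2 + 9×4 = 112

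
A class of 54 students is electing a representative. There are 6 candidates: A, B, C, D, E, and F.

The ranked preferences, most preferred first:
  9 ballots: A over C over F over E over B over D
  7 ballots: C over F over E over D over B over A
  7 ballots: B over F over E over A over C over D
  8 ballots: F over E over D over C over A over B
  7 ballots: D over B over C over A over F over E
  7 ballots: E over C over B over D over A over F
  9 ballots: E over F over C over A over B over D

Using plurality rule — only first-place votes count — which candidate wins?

E

First-place votes: A 9, B 7, C 7, D 7, E 16, F 8.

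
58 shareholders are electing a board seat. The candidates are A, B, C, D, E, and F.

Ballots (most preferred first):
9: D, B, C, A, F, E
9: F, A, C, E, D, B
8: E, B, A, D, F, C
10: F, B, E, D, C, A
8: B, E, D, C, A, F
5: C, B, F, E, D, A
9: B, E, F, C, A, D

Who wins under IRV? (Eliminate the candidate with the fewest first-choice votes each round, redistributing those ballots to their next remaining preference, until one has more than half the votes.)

Round 1: A 0, B 17, C 5, D 9, E 8, F 19. A eliminated.
Round 2: B 17, C 5, D 9, E 8, F 19. C eliminated.
Round 3: B 22, D 9, E 8, F 19. E eliminated.
Round 4: B 30, D 9, F 19. B has a majority (≥30).

B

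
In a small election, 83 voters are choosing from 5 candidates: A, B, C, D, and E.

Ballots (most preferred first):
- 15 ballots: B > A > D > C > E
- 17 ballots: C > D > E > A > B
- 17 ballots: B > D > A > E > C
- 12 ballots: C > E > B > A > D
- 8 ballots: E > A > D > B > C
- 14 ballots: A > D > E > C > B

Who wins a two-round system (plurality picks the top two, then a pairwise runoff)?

C

Round 1 first-place votes: A 14, B 32, C 29, D 0, E 8. B and C advance.
Runoff: B is ranked above C on 40 ballots, C above B on 43.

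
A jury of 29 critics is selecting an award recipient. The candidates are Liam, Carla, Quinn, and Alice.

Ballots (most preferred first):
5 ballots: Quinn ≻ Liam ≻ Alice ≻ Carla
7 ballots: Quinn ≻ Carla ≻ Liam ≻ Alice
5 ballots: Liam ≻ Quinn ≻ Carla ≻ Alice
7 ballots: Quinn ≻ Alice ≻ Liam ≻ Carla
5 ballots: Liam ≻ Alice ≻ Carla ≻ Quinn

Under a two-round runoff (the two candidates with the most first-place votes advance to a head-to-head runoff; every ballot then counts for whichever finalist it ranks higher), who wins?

Round 1 first-place votes: Liam 10, Carla 0, Quinn 19, Alice 0. Quinn and Liam advance.
Runoff: Quinn is ranked above Liam on 19 ballots, Liam above Quinn on 10.

Quinn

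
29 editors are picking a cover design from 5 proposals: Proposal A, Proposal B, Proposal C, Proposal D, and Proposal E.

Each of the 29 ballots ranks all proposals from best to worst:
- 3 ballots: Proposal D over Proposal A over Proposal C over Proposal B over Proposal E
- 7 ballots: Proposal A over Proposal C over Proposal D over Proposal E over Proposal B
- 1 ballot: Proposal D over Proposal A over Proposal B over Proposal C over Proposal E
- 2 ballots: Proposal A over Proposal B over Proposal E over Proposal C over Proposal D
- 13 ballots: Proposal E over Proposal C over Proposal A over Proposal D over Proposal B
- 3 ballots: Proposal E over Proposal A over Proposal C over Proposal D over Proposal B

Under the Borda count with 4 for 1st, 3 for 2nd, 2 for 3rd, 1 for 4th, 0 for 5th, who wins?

Proposal A: 3×3 + 7×4 + 1×3 + 2×4 + 13×2 + 3×3 = 83
Proposal B: 3×1 + 7×0 + 1×2 + 2×3 + 13×0 + 3×0 = 11
Proposal C: 3×2 + 7×3 + 1×1 + 2×1 + 13×3 + 3×2 = 75
Proposal D: 3×4 + 7×2 + 1×4 + 2×0 + 13×1 + 3×1 = 46
Proposal E: 3×0 + 7×1 + 1×0 + 2×2 + 13×4 + 3×4 = 75

Proposal A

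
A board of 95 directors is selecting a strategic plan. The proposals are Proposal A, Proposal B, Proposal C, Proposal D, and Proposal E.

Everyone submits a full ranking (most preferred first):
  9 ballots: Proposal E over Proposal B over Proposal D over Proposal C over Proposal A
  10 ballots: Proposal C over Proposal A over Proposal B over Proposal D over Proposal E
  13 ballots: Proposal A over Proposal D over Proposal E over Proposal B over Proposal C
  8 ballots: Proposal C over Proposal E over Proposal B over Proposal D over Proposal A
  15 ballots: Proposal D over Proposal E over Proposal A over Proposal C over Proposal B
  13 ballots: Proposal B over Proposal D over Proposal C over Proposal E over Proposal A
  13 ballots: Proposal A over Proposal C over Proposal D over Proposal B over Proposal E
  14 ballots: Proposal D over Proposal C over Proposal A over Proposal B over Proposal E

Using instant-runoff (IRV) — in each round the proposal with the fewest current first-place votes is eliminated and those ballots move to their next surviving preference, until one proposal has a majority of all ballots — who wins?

Proposal A

Round 1: Proposal A 26, Proposal B 13, Proposal C 18, Proposal D 29, Proposal E 9. Proposal E eliminated.
Round 2: Proposal A 26, Proposal B 22, Proposal C 18, Proposal D 29. Proposal C eliminated.
Round 3: Proposal A 36, Proposal B 30, Proposal D 29. Proposal D eliminated.
Round 4: Proposal A 65, Proposal B 30. Proposal A has a majority (≥48).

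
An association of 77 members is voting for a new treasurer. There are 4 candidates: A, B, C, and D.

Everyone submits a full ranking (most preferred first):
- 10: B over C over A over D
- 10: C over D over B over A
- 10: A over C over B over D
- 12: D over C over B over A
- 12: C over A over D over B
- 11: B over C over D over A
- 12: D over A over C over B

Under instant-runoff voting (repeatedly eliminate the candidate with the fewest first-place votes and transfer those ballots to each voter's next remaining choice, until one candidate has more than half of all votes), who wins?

C

Round 1: A 10, B 21, C 22, D 24. A eliminated.
Round 2: B 21, C 32, D 24. B eliminated.
Round 3: C 53, D 24. C has a majority (≥39).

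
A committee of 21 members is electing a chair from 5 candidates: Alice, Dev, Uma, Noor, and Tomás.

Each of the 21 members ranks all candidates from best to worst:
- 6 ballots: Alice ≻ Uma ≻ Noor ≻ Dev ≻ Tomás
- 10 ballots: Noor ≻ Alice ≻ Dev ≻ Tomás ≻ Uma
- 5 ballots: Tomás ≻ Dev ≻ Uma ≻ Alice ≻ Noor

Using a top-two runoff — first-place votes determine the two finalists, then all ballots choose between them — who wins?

Round 1 first-place votes: Alice 6, Dev 0, Uma 0, Noor 10, Tomás 5. Noor and Alice advance.
Runoff: Noor is ranked above Alice on 10 ballots, Alice above Noor on 11.

Alice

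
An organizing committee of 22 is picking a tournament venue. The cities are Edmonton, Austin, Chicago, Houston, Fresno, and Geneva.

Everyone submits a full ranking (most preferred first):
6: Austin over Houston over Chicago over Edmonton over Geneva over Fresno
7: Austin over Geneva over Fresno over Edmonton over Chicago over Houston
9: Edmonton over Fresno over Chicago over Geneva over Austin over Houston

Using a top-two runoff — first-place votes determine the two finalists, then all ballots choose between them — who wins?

Round 1 first-place votes: Edmonton 9, Austin 13, Chicago 0, Houston 0, Fresno 0, Geneva 0. Austin and Edmonton advance.
Runoff: Austin is ranked above Edmonton on 13 ballots, Edmonton above Austin on 9.

Austin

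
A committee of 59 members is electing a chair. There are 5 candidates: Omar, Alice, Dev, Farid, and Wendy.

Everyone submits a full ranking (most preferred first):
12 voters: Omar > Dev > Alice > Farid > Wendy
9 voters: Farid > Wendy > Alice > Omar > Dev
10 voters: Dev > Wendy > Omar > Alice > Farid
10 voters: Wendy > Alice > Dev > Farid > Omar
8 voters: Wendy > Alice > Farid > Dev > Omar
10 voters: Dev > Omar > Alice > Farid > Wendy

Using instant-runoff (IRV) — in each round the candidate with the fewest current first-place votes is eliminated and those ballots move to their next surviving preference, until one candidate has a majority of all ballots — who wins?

Round 1: Omar 12, Alice 0, Dev 20, Farid 9, Wendy 18. Alice eliminated.
Round 2: Omar 12, Dev 20, Farid 9, Wendy 18. Farid eliminated.
Round 3: Omar 12, Dev 20, Wendy 27. Omar eliminated.
Round 4: Dev 32, Wendy 27. Dev has a majority (≥30).

Dev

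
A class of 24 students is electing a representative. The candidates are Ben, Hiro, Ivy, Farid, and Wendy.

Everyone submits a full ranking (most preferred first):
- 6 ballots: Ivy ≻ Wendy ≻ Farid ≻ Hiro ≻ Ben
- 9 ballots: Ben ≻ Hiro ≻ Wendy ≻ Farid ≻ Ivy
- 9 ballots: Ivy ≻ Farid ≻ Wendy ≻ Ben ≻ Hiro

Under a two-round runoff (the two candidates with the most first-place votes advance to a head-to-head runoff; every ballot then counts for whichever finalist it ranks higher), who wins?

Ivy

Round 1 first-place votes: Ben 9, Hiro 0, Ivy 15, Farid 0, Wendy 0. Ivy and Ben advance.
Runoff: Ivy is ranked above Ben on 15 ballots, Ben above Ivy on 9.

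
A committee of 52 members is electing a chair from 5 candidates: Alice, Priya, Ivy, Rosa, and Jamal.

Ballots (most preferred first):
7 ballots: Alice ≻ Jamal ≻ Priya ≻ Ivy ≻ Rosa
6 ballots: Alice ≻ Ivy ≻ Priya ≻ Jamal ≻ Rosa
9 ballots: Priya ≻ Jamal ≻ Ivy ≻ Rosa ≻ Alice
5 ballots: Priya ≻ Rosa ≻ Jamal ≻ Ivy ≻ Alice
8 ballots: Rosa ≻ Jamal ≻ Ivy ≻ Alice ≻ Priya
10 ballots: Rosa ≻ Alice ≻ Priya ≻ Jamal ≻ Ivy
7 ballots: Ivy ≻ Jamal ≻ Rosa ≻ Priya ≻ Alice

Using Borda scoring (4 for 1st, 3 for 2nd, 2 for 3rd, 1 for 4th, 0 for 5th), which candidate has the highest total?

Alice: 7×4 + 6×4 + 9×0 + 5×0 + 8×1 + 10×3 + 7×0 = 90
Priya: 7×2 + 6×2 + 9×4 + 5×4 + 8×0 + 10×2 + 7×1 = 109
Ivy: 7×1 + 6×3 + 9×2 + 5×1 + 8×2 + 10×0 + 7×4 = 92
Rosa: 7×0 + 6×0 + 9×1 + 5×3 + 8×4 + 10×4 + 7×2 = 110
Jamal: 7×3 + 6×1 + 9×3 + 5×2 + 8×3 + 10×1 + 7×3 = 119

Jamal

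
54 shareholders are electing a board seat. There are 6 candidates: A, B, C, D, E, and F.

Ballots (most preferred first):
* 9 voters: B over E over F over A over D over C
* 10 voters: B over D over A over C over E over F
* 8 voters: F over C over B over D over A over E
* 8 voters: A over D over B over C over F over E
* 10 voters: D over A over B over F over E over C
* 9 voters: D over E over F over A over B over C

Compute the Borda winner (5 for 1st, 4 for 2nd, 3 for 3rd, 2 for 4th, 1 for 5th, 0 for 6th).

D

A: 9×2 + 10×3 + 8×1 + 8×5 + 10×4 + 9×2 = 154
B: 9×5 + 10×5 + 8×3 + 8×3 + 10×3 + 9×1 = 182
C: 9×0 + 10×2 + 8×4 + 8×2 + 10×0 + 9×0 = 68
D: 9×1 + 10×4 + 8×2 + 8×4 + 10×5 + 9×5 = 192
E: 9×4 + 10×1 + 8×0 + 8×0 + 10×1 + 9×4 = 92
F: 9×3 + 10×0 + 8×5 + 8×1 + 10×2 + 9×3 = 122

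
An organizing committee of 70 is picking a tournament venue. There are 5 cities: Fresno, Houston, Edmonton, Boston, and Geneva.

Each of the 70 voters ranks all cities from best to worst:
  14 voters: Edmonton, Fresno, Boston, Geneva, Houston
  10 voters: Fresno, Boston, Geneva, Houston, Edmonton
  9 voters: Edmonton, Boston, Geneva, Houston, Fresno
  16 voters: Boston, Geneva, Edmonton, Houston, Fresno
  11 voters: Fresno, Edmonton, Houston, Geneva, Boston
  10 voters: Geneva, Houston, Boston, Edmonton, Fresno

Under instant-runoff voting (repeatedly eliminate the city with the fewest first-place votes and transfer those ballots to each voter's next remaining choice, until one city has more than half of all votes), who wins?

Boston

Round 1: Fresno 21, Houston 0, Edmonton 23, Boston 16, Geneva 10. Houston eliminated.
Round 2: Fresno 21, Edmonton 23, Boston 16, Geneva 10. Geneva eliminated.
Round 3: Fresno 21, Edmonton 23, Boston 26. Fresno eliminated.
Round 4: Edmonton 34, Boston 36. Boston has a majority (≥36).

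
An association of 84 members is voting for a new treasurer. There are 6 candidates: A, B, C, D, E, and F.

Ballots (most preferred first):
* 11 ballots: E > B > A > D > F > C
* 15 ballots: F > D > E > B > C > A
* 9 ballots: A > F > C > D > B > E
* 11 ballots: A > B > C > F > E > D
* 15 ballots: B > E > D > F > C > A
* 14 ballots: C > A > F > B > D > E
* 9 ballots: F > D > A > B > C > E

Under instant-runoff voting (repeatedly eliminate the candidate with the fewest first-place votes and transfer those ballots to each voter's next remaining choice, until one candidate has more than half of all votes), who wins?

Round 1: A 20, B 15, C 14, D 0, E 11, F 24. D eliminated.
Round 2: A 20, B 15, C 14, E 11, F 24. E eliminated.
Round 3: A 20, B 26, C 14, F 24. C eliminated.
Round 4: A 34, B 26, F 24. F eliminated.
Round 5: A 43, B 41. A has a majority (≥43).

A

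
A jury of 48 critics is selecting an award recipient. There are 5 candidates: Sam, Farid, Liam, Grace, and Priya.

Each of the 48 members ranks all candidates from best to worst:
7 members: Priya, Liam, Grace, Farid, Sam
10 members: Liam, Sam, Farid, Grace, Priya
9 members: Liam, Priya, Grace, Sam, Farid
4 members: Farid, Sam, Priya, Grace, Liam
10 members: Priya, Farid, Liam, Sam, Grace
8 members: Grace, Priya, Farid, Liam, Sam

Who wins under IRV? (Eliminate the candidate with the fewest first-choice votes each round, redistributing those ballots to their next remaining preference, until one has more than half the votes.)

Priya

Round 1: Sam 0, Farid 4, Liam 19, Grace 8, Priya 17. Sam eliminated.
Round 2: Farid 4, Liam 19, Grace 8, Priya 17. Farid eliminated.
Round 3: Liam 19, Grace 8, Priya 21. Grace eliminated.
Round 4: Liam 19, Priya 29. Priya has a majority (≥25).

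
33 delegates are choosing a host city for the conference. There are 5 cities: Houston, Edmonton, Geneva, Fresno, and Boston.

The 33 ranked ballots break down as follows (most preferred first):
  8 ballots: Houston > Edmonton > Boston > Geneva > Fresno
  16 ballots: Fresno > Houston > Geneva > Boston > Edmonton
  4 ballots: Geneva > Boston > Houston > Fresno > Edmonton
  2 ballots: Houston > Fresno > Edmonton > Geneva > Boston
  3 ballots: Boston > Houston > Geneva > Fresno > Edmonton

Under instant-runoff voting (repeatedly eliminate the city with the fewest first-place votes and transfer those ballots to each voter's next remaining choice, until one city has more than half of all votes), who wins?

Round 1: Houston 10, Edmonton 0, Geneva 4, Fresno 16, Boston 3. Edmonton eliminated.
Round 2: Houston 10, Geneva 4, Fresno 16, Boston 3. Boston eliminated.
Round 3: Houston 13, Geneva 4, Fresno 16. Geneva eliminated.
Round 4: Houston 17, Fresno 16. Houston has a majority (≥17).

Houston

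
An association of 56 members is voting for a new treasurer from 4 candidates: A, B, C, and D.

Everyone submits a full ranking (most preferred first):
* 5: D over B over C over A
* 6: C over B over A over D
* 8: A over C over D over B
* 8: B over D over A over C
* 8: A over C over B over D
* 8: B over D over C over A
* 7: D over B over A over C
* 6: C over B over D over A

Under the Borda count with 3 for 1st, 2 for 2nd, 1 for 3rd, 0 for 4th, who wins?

B

A: 5×0 + 6×1 + 8×3 + 8×1 + 8×3 + 8×0 + 7×1 + 6×0 = 69
B: 5×2 + 6×2 + 8×0 + 8×3 + 8×1 + 8×3 + 7×2 + 6×2 = 104
C: 5×1 + 6×3 + 8×2 + 8×0 + 8×2 + 8×1 + 7×0 + 6×3 = 81
D: 5×3 + 6×0 + 8×1 + 8×2 + 8×0 + 8×2 + 7×3 + 6×1 = 82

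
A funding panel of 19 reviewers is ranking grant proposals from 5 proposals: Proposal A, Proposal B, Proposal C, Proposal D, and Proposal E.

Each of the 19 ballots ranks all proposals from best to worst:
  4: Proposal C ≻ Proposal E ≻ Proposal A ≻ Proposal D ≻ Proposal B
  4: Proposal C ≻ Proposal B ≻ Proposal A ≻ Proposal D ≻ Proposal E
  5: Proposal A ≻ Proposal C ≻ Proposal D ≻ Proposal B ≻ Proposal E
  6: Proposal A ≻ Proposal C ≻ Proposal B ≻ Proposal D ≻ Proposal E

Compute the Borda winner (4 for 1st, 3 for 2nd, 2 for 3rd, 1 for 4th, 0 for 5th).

Proposal C

Proposal A: 4×2 + 4×2 + 5×4 + 6×4 = 60
Proposal B: 4×0 + 4×3 + 5×1 + 6×2 = 29
Proposal C: 4×4 + 4×4 + 5×3 + 6×3 = 65
Proposal D: 4×1 + 4×1 + 5×2 + 6×1 = 24
Proposal E: 4×3 + 4×0 + 5×0 + 6×0 = 12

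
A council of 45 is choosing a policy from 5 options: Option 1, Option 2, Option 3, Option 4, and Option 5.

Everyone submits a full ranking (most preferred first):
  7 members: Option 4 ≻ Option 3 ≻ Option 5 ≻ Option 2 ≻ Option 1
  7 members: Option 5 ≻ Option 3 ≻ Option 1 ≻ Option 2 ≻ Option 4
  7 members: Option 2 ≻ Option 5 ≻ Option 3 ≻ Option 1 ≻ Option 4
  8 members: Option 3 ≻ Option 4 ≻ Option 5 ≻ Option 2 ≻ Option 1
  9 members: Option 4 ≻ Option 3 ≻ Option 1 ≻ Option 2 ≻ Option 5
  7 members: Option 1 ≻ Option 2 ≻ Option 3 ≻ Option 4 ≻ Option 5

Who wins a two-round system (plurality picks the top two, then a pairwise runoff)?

Round 1 first-place votes: Option 1 7, Option 2 7, Option 3 8, Option 4 16, Option 5 7. Option 4 and Option 3 advance.
Runoff: Option 4 is ranked above Option 3 on 16 ballots, Option 3 above Option 4 on 29.

Option 3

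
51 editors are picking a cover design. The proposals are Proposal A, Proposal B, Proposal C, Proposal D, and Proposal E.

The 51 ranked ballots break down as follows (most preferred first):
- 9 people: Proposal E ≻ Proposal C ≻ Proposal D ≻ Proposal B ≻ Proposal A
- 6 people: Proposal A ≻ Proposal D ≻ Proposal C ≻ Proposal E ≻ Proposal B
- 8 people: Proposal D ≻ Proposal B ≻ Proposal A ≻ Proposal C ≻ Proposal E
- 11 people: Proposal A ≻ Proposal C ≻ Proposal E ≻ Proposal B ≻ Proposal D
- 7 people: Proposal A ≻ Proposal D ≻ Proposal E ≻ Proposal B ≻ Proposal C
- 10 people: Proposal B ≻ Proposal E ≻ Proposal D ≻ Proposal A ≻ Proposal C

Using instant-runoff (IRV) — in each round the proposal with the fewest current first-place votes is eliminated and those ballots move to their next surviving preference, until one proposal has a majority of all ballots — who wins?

Proposal B

Round 1: Proposal A 24, Proposal B 10, Proposal C 0, Proposal D 8, Proposal E 9. Proposal C eliminated.
Round 2: Proposal A 24, Proposal B 10, Proposal D 8, Proposal E 9. Proposal D eliminated.
Round 3: Proposal A 24, Proposal B 18, Proposal E 9. Proposal E eliminated.
Round 4: Proposal A 24, Proposal B 27. Proposal B has a majority (≥26).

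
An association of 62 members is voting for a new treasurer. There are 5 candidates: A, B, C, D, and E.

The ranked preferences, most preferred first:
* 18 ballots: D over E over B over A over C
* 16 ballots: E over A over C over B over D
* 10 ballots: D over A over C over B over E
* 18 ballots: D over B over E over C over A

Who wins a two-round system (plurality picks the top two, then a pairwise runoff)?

Round 1 first-place votes: A 0, B 0, C 0, D 46, E 16. D and E advance.
Runoff: D is ranked above E on 46 ballots, E above D on 16.

D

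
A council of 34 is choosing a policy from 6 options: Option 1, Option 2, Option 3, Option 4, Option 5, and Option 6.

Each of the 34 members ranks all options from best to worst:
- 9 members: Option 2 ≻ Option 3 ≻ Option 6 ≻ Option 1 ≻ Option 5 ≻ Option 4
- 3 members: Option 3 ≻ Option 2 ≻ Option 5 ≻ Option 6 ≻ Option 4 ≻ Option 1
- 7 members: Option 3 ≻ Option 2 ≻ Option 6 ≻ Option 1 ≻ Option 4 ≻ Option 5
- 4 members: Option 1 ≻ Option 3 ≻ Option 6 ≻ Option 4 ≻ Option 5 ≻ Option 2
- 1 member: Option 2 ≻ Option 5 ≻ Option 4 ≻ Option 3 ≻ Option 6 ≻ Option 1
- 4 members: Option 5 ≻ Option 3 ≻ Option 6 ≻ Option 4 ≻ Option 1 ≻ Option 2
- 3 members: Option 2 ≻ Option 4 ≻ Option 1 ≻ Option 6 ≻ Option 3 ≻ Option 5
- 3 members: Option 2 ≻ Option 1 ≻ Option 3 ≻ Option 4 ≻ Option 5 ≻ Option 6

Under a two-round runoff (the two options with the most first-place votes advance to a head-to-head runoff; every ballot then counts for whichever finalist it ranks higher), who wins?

Round 1 first-place votes: Option 1 4, Option 2 16, Option 3 10, Option 4 0, Option 5 4, Option 6 0. Option 2 and Option 3 advance.
Runoff: Option 2 is ranked above Option 3 on 16 ballots, Option 3 above Option 2 on 18.

Option 3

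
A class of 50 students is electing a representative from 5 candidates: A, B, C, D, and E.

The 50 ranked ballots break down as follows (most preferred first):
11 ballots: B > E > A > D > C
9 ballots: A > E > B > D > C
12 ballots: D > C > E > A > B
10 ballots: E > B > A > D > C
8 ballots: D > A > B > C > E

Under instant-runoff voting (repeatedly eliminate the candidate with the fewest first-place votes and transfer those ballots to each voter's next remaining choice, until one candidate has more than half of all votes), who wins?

E

Round 1: A 9, B 11, C 0, D 20, E 10. C eliminated.
Round 2: A 9, B 11, D 20, E 10. A eliminated.
Round 3: B 11, D 20, E 19. B eliminated.
Round 4: D 20, E 30. E has a majority (≥26).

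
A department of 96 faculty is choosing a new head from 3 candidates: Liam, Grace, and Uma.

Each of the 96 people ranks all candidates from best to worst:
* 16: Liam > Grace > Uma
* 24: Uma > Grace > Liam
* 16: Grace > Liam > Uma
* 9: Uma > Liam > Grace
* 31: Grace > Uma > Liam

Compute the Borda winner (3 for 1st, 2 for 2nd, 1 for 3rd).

Grace

Liam: 16×3 + 24×1 + 16×2 + 9×2 + 31×1 = 153
Grace: 16×2 + 24×2 + 16×3 + 9×1 + 31×3 = 230
Uma: 16×1 + 24×3 + 16×1 + 9×3 + 31×2 = 193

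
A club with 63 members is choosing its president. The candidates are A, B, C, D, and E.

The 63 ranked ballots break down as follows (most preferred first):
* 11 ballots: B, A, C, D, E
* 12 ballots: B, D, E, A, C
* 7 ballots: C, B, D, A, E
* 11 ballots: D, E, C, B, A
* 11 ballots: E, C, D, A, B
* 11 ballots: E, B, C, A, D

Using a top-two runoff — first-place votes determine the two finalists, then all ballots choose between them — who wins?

E

Round 1 first-place votes: A 0, B 23, C 7, D 11, E 22. B and E advance.
Runoff: B is ranked above E on 30 ballots, E above B on 33.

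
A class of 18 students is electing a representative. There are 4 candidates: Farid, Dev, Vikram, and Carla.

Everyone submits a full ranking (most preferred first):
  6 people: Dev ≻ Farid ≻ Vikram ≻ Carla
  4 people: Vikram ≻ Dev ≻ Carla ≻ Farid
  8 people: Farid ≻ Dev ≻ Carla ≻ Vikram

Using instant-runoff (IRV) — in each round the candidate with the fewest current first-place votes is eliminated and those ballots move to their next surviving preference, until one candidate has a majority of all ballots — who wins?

Dev

Round 1: Farid 8, Dev 6, Vikram 4, Carla 0. Carla eliminated.
Round 2: Farid 8, Dev 6, Vikram 4. Vikram eliminated.
Round 3: Farid 8, Dev 10. Dev has a majority (≥10).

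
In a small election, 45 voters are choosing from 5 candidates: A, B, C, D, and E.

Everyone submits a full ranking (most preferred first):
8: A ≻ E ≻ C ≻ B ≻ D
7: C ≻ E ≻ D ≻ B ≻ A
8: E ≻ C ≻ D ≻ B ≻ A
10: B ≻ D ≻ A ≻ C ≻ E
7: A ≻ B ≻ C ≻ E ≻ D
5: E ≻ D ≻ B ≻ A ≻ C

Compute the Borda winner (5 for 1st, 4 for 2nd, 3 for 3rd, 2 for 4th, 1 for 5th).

E

A: 8×5 + 7×1 + 8×1 + 10×3 + 7×5 + 5×2 = 130
B: 8×2 + 7×2 + 8×2 + 10×5 + 7×4 + 5×3 = 139
C: 8×3 + 7×5 + 8×4 + 10×2 + 7×3 + 5×1 = 137
D: 8×1 + 7×3 + 8×3 + 10×4 + 7×1 + 5×4 = 120
E: 8×4 + 7×4 + 8×5 + 10×1 + 7×2 + 5×5 = 149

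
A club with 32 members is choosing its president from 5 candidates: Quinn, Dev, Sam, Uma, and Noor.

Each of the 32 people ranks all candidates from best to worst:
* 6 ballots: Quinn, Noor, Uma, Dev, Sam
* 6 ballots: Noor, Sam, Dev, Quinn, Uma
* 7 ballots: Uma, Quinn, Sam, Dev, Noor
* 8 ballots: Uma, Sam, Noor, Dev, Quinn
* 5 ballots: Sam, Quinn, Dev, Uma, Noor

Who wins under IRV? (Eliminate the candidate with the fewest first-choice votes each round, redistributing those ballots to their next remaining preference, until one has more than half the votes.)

Round 1: Quinn 6, Dev 0, Sam 5, Uma 15, Noor 6. Dev eliminated.
Round 2: Quinn 6, Sam 5, Uma 15, Noor 6. Sam eliminated.
Round 3: Quinn 11, Uma 15, Noor 6. Noor eliminated.
Round 4: Quinn 17, Uma 15. Quinn has a majority (≥17).

Quinn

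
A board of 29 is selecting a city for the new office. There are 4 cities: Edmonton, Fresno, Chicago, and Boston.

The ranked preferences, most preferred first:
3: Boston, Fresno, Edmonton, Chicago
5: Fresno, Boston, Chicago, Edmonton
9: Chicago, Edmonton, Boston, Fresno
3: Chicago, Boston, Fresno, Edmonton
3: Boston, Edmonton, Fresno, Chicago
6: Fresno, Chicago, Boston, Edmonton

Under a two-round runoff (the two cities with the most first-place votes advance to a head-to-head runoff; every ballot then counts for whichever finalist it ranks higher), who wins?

Fresno

Round 1 first-place votes: Edmonton 0, Fresno 11, Chicago 12, Boston 6. Chicago and Fresno advance.
Runoff: Chicago is ranked above Fresno on 12 ballots, Fresno above Chicago on 17.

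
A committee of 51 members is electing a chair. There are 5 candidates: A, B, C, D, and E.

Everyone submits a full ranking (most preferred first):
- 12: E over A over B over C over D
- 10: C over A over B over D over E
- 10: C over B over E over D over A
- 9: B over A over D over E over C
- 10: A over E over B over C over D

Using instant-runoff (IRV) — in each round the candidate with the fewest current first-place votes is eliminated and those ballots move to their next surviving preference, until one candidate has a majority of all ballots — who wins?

Round 1: A 10, B 9, C 20, D 0, E 12. D eliminated.
Round 2: A 10, B 9, C 20, E 12. B eliminated.
Round 3: A 19, C 20, E 12. E eliminated.
Round 4: A 31, C 20. A has a majority (≥26).

A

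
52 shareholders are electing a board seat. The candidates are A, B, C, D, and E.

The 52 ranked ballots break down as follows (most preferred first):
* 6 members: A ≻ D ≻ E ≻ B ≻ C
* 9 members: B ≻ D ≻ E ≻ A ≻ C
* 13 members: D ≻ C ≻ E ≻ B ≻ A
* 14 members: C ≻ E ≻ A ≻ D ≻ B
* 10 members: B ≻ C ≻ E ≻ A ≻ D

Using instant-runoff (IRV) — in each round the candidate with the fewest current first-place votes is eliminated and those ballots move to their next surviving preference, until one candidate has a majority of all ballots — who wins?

Round 1: A 6, B 19, C 14, D 13, E 0. E eliminated.
Round 2: A 6, B 19, C 14, D 13. A eliminated.
Round 3: B 19, C 14, D 19. C eliminated.
Round 4: B 19, D 33. D has a majority (≥27).

D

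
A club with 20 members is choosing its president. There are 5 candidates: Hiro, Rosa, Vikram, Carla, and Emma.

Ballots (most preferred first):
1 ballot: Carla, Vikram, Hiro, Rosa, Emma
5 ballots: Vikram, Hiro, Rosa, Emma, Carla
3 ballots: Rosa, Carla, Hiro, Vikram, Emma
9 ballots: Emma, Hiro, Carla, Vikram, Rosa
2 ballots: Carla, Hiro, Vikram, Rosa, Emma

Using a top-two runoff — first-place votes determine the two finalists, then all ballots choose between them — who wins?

Round 1 first-place votes: Hiro 0, Rosa 3, Vikram 5, Carla 3, Emma 9. Emma and Vikram advance.
Runoff: Emma is ranked above Vikram on 9 ballots, Vikram above Emma on 11.

Vikram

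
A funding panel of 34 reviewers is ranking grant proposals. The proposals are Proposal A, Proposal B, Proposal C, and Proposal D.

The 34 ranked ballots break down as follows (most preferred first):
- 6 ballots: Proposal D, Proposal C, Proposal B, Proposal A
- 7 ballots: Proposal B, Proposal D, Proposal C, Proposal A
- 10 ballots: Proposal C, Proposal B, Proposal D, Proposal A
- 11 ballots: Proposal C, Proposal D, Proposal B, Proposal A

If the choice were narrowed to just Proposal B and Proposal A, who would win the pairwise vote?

Proposal B

Proposal B is ranked above Proposal A on 34 ballots; Proposal A above Proposal B on 0.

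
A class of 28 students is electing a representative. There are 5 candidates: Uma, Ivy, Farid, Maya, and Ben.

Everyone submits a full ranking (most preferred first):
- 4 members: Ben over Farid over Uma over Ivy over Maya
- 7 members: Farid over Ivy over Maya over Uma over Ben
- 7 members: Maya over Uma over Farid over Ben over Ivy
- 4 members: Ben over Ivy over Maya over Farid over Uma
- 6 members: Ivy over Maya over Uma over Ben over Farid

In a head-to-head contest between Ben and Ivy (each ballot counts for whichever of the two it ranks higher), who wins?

Ben is ranked above Ivy on 15 ballots; Ivy above Ben on 13.

Ben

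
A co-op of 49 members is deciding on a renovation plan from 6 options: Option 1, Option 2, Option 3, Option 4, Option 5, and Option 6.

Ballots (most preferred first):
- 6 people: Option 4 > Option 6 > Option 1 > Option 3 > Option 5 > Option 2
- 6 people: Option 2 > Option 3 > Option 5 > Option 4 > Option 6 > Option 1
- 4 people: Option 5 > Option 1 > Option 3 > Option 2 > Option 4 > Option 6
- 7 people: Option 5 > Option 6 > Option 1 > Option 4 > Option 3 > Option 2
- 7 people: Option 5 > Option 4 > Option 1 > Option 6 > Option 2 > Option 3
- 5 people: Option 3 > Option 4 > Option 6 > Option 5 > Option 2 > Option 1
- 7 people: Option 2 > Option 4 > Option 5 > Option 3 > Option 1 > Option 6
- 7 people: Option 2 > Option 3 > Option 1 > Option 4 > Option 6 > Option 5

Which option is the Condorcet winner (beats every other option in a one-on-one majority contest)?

Option 4 vs Option 1: 31–18
Option 4 vs Option 2: 25–24
Option 4 vs Option 3: 27–22
Option 4 vs Option 5: 25–24
Option 4 vs Option 6: 42–7
Option 4 beats every other option.

Option 4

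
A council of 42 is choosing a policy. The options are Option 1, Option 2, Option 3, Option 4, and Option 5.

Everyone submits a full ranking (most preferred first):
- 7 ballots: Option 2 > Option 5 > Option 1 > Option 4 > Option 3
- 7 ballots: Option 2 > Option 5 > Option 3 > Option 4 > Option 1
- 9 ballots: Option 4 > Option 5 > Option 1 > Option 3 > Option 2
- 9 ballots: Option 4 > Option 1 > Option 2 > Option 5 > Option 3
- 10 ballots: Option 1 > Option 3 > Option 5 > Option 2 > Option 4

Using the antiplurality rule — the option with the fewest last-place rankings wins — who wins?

Last-place votes: Option 1 7, Option 2 9, Option 3 16, Option 4 10, Option 5 0.

Option 5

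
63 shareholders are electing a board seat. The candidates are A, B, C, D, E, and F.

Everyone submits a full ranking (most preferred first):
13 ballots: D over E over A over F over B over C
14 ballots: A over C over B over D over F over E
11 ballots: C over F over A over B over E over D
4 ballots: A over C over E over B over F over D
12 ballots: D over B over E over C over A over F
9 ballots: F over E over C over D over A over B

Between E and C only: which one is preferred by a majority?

E is ranked above C on 34 ballots; C above E on 29.

E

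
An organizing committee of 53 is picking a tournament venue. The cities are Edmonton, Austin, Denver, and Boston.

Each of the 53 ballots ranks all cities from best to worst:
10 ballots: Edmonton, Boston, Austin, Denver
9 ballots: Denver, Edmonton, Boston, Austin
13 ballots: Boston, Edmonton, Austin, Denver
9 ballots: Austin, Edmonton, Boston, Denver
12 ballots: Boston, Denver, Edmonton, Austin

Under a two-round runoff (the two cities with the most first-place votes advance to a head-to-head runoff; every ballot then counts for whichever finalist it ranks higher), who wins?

Edmonton

Round 1 first-place votes: Edmonton 10, Austin 9, Denver 9, Boston 25. Boston and Edmonton advance.
Runoff: Boston is ranked above Edmonton on 25 ballots, Edmonton above Boston on 28.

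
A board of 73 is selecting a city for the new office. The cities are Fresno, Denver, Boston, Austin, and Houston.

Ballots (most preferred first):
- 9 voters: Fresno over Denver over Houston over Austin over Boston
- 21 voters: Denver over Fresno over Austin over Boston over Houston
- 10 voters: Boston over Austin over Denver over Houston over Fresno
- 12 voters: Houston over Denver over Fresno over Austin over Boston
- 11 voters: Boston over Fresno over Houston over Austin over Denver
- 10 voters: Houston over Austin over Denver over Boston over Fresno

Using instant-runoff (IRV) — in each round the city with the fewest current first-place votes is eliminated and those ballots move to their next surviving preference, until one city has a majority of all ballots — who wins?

Denver

Round 1: Fresno 9, Denver 21, Boston 21, Austin 0, Houston 22. Austin eliminated.
Round 2: Fresno 9, Denver 21, Boston 21, Houston 22. Fresno eliminated.
Round 3: Denver 30, Boston 21, Houston 22. Boston eliminated.
Round 4: Denver 40, Houston 33. Denver has a majority (≥37).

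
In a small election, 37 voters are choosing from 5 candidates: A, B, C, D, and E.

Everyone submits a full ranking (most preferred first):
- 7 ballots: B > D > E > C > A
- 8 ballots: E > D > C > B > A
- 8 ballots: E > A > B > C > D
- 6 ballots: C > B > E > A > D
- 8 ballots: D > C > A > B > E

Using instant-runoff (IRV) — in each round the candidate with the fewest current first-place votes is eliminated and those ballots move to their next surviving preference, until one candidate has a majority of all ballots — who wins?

B

Round 1: A 0, B 7, C 6, D 8, E 16. A eliminated.
Round 2: B 7, C 6, D 8, E 16. C eliminated.
Round 3: B 13, D 8, E 16. D eliminated.
Round 4: B 21, E 16. B has a majority (≥19).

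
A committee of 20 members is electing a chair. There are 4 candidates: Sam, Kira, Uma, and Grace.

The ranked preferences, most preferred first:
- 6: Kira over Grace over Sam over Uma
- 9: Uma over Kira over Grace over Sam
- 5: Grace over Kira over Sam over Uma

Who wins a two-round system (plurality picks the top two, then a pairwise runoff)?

Round 1 first-place votes: Sam 0, Kira 6, Uma 9, Grace 5. Uma and Kira advance.
Runoff: Uma is ranked above Kira on 9 ballots, Kira above Uma on 11.

Kira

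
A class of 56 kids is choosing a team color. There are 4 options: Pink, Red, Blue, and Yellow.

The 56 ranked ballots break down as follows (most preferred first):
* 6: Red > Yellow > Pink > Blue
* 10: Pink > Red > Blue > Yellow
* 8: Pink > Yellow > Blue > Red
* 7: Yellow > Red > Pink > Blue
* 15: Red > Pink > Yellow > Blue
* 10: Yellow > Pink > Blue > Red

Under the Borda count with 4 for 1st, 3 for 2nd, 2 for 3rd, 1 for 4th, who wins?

Pink: 6×2 + 10×4 + 8×4 + 7×2 + 15×3 + 10×3 = 173
Red: 6×4 + 10×3 + 8×1 + 7×3 + 15×4 + 10×1 = 153
Blue: 6×1 + 10×2 + 8×2 + 7×1 + 15×1 + 10×2 = 84
Yellow: 6×3 + 10×1 + 8×3 + 7×4 + 15×2 + 10×4 = 150

Pink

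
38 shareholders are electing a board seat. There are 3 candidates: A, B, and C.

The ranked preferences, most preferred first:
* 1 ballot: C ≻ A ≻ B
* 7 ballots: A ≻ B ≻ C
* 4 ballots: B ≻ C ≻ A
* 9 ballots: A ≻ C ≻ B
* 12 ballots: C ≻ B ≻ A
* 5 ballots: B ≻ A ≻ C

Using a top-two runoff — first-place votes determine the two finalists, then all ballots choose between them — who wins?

A

Round 1 first-place votes: A 16, B 9, C 13. A and C advance.
Runoff: A is ranked above C on 21 ballots, C above A on 17.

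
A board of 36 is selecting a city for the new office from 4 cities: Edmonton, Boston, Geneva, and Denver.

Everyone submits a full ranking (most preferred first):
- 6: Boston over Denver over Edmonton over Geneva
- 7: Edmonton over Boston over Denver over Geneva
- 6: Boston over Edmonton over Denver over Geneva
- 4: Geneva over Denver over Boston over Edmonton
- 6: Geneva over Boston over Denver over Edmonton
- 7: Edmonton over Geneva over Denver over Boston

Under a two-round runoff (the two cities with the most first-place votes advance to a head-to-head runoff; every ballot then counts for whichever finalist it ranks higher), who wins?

Boston

Round 1 first-place votes: Edmonton 14, Boston 12, Geneva 10, Denver 0. Edmonton and Boston advance.
Runoff: Edmonton is ranked above Boston on 14 ballots, Boston above Edmonton on 22.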